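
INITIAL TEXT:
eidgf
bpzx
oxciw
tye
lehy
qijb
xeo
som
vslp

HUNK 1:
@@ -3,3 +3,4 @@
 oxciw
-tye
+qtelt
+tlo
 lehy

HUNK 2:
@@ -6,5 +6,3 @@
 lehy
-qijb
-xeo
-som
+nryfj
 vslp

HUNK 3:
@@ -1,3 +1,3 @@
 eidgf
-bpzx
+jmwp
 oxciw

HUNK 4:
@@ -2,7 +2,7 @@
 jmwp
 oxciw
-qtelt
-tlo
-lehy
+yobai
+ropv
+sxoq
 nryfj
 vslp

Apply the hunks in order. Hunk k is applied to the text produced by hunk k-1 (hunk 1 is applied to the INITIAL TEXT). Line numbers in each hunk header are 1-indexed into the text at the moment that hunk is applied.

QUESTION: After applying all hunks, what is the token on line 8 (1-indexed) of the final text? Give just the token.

Answer: vslp

Derivation:
Hunk 1: at line 3 remove [tye] add [qtelt,tlo] -> 10 lines: eidgf bpzx oxciw qtelt tlo lehy qijb xeo som vslp
Hunk 2: at line 6 remove [qijb,xeo,som] add [nryfj] -> 8 lines: eidgf bpzx oxciw qtelt tlo lehy nryfj vslp
Hunk 3: at line 1 remove [bpzx] add [jmwp] -> 8 lines: eidgf jmwp oxciw qtelt tlo lehy nryfj vslp
Hunk 4: at line 2 remove [qtelt,tlo,lehy] add [yobai,ropv,sxoq] -> 8 lines: eidgf jmwp oxciw yobai ropv sxoq nryfj vslp
Final line 8: vslp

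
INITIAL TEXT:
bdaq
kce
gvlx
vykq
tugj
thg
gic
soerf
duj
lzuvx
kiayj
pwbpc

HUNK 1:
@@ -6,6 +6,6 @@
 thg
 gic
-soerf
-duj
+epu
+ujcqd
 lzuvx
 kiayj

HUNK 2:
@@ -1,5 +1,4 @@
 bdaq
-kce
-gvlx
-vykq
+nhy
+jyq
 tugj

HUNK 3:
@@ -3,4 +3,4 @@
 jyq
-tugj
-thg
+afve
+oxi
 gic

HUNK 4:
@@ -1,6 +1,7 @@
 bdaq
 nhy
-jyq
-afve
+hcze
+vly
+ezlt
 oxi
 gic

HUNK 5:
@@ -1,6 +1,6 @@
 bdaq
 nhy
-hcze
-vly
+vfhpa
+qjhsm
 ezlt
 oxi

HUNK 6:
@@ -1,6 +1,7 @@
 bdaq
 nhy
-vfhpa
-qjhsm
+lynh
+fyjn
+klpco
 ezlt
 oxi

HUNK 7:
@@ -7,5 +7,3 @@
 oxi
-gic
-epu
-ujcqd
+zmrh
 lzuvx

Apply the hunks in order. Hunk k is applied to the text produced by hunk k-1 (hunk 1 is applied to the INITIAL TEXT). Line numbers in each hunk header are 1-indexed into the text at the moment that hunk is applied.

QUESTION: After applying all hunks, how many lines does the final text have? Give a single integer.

Hunk 1: at line 6 remove [soerf,duj] add [epu,ujcqd] -> 12 lines: bdaq kce gvlx vykq tugj thg gic epu ujcqd lzuvx kiayj pwbpc
Hunk 2: at line 1 remove [kce,gvlx,vykq] add [nhy,jyq] -> 11 lines: bdaq nhy jyq tugj thg gic epu ujcqd lzuvx kiayj pwbpc
Hunk 3: at line 3 remove [tugj,thg] add [afve,oxi] -> 11 lines: bdaq nhy jyq afve oxi gic epu ujcqd lzuvx kiayj pwbpc
Hunk 4: at line 1 remove [jyq,afve] add [hcze,vly,ezlt] -> 12 lines: bdaq nhy hcze vly ezlt oxi gic epu ujcqd lzuvx kiayj pwbpc
Hunk 5: at line 1 remove [hcze,vly] add [vfhpa,qjhsm] -> 12 lines: bdaq nhy vfhpa qjhsm ezlt oxi gic epu ujcqd lzuvx kiayj pwbpc
Hunk 6: at line 1 remove [vfhpa,qjhsm] add [lynh,fyjn,klpco] -> 13 lines: bdaq nhy lynh fyjn klpco ezlt oxi gic epu ujcqd lzuvx kiayj pwbpc
Hunk 7: at line 7 remove [gic,epu,ujcqd] add [zmrh] -> 11 lines: bdaq nhy lynh fyjn klpco ezlt oxi zmrh lzuvx kiayj pwbpc
Final line count: 11

Answer: 11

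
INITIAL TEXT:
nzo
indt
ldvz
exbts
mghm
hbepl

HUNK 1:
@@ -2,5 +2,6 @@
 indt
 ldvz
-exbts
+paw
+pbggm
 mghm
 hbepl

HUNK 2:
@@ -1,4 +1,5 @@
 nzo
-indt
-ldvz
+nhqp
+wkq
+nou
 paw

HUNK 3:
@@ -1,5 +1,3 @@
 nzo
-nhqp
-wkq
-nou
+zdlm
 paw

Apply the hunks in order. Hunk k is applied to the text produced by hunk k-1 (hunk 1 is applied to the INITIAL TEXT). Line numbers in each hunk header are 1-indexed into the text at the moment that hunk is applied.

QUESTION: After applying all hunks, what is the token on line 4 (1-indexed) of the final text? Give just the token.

Answer: pbggm

Derivation:
Hunk 1: at line 2 remove [exbts] add [paw,pbggm] -> 7 lines: nzo indt ldvz paw pbggm mghm hbepl
Hunk 2: at line 1 remove [indt,ldvz] add [nhqp,wkq,nou] -> 8 lines: nzo nhqp wkq nou paw pbggm mghm hbepl
Hunk 3: at line 1 remove [nhqp,wkq,nou] add [zdlm] -> 6 lines: nzo zdlm paw pbggm mghm hbepl
Final line 4: pbggm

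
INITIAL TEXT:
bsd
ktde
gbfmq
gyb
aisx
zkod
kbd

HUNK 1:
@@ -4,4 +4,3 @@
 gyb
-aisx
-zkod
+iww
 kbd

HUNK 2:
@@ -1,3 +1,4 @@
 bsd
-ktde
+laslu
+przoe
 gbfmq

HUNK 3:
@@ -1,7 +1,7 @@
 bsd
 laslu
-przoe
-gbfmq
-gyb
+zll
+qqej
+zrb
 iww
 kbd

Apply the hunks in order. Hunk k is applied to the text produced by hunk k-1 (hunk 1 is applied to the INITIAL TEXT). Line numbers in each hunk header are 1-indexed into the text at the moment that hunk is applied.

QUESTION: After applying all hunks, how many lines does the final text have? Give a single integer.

Answer: 7

Derivation:
Hunk 1: at line 4 remove [aisx,zkod] add [iww] -> 6 lines: bsd ktde gbfmq gyb iww kbd
Hunk 2: at line 1 remove [ktde] add [laslu,przoe] -> 7 lines: bsd laslu przoe gbfmq gyb iww kbd
Hunk 3: at line 1 remove [przoe,gbfmq,gyb] add [zll,qqej,zrb] -> 7 lines: bsd laslu zll qqej zrb iww kbd
Final line count: 7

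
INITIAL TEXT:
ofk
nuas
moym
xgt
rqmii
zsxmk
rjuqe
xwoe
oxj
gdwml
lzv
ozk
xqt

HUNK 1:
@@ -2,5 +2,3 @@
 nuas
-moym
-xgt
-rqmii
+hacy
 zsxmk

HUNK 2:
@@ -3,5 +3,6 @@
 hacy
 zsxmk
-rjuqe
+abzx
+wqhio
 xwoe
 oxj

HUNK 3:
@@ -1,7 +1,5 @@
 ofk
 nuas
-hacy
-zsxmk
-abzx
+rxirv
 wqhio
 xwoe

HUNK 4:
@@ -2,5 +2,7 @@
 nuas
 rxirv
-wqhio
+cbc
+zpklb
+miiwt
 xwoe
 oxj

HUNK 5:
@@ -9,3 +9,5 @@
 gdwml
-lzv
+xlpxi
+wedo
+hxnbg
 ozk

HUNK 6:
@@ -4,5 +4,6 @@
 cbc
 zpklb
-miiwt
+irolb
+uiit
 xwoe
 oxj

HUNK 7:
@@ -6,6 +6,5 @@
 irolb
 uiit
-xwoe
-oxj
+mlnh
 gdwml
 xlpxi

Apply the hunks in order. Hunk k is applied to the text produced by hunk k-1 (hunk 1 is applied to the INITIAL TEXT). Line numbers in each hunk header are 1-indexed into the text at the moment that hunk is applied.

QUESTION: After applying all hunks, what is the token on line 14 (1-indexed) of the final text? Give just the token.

Answer: xqt

Derivation:
Hunk 1: at line 2 remove [moym,xgt,rqmii] add [hacy] -> 11 lines: ofk nuas hacy zsxmk rjuqe xwoe oxj gdwml lzv ozk xqt
Hunk 2: at line 3 remove [rjuqe] add [abzx,wqhio] -> 12 lines: ofk nuas hacy zsxmk abzx wqhio xwoe oxj gdwml lzv ozk xqt
Hunk 3: at line 1 remove [hacy,zsxmk,abzx] add [rxirv] -> 10 lines: ofk nuas rxirv wqhio xwoe oxj gdwml lzv ozk xqt
Hunk 4: at line 2 remove [wqhio] add [cbc,zpklb,miiwt] -> 12 lines: ofk nuas rxirv cbc zpklb miiwt xwoe oxj gdwml lzv ozk xqt
Hunk 5: at line 9 remove [lzv] add [xlpxi,wedo,hxnbg] -> 14 lines: ofk nuas rxirv cbc zpklb miiwt xwoe oxj gdwml xlpxi wedo hxnbg ozk xqt
Hunk 6: at line 4 remove [miiwt] add [irolb,uiit] -> 15 lines: ofk nuas rxirv cbc zpklb irolb uiit xwoe oxj gdwml xlpxi wedo hxnbg ozk xqt
Hunk 7: at line 6 remove [xwoe,oxj] add [mlnh] -> 14 lines: ofk nuas rxirv cbc zpklb irolb uiit mlnh gdwml xlpxi wedo hxnbg ozk xqt
Final line 14: xqt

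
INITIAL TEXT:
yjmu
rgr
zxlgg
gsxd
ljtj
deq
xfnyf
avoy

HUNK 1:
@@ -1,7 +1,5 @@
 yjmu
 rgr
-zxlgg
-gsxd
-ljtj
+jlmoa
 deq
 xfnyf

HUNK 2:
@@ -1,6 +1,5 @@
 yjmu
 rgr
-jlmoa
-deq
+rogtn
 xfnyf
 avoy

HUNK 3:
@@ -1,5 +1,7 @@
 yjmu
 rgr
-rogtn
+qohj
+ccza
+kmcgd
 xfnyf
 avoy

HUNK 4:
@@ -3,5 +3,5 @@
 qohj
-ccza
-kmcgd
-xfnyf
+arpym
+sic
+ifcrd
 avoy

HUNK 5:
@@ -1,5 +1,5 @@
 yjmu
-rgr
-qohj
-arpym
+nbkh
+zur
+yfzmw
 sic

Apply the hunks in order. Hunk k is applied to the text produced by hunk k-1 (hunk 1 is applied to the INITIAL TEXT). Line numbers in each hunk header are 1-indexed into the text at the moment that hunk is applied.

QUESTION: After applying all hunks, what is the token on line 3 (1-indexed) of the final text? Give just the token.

Answer: zur

Derivation:
Hunk 1: at line 1 remove [zxlgg,gsxd,ljtj] add [jlmoa] -> 6 lines: yjmu rgr jlmoa deq xfnyf avoy
Hunk 2: at line 1 remove [jlmoa,deq] add [rogtn] -> 5 lines: yjmu rgr rogtn xfnyf avoy
Hunk 3: at line 1 remove [rogtn] add [qohj,ccza,kmcgd] -> 7 lines: yjmu rgr qohj ccza kmcgd xfnyf avoy
Hunk 4: at line 3 remove [ccza,kmcgd,xfnyf] add [arpym,sic,ifcrd] -> 7 lines: yjmu rgr qohj arpym sic ifcrd avoy
Hunk 5: at line 1 remove [rgr,qohj,arpym] add [nbkh,zur,yfzmw] -> 7 lines: yjmu nbkh zur yfzmw sic ifcrd avoy
Final line 3: zur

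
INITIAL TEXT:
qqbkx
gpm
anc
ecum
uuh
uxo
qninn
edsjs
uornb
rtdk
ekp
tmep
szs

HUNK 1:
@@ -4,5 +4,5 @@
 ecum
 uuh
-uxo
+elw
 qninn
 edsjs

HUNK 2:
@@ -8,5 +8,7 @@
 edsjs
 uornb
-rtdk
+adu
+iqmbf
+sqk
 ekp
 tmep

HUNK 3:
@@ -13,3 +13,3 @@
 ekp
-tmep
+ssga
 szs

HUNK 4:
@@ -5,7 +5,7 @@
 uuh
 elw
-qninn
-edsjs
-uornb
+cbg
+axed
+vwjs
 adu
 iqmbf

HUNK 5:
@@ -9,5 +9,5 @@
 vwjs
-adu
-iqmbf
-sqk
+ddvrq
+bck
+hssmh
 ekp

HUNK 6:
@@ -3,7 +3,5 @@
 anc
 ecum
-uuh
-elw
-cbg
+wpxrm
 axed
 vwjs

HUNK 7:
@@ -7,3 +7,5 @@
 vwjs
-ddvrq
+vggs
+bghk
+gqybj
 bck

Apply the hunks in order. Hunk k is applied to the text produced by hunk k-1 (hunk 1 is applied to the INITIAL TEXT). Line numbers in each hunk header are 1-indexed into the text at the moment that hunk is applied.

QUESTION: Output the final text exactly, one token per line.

Answer: qqbkx
gpm
anc
ecum
wpxrm
axed
vwjs
vggs
bghk
gqybj
bck
hssmh
ekp
ssga
szs

Derivation:
Hunk 1: at line 4 remove [uxo] add [elw] -> 13 lines: qqbkx gpm anc ecum uuh elw qninn edsjs uornb rtdk ekp tmep szs
Hunk 2: at line 8 remove [rtdk] add [adu,iqmbf,sqk] -> 15 lines: qqbkx gpm anc ecum uuh elw qninn edsjs uornb adu iqmbf sqk ekp tmep szs
Hunk 3: at line 13 remove [tmep] add [ssga] -> 15 lines: qqbkx gpm anc ecum uuh elw qninn edsjs uornb adu iqmbf sqk ekp ssga szs
Hunk 4: at line 5 remove [qninn,edsjs,uornb] add [cbg,axed,vwjs] -> 15 lines: qqbkx gpm anc ecum uuh elw cbg axed vwjs adu iqmbf sqk ekp ssga szs
Hunk 5: at line 9 remove [adu,iqmbf,sqk] add [ddvrq,bck,hssmh] -> 15 lines: qqbkx gpm anc ecum uuh elw cbg axed vwjs ddvrq bck hssmh ekp ssga szs
Hunk 6: at line 3 remove [uuh,elw,cbg] add [wpxrm] -> 13 lines: qqbkx gpm anc ecum wpxrm axed vwjs ddvrq bck hssmh ekp ssga szs
Hunk 7: at line 7 remove [ddvrq] add [vggs,bghk,gqybj] -> 15 lines: qqbkx gpm anc ecum wpxrm axed vwjs vggs bghk gqybj bck hssmh ekp ssga szs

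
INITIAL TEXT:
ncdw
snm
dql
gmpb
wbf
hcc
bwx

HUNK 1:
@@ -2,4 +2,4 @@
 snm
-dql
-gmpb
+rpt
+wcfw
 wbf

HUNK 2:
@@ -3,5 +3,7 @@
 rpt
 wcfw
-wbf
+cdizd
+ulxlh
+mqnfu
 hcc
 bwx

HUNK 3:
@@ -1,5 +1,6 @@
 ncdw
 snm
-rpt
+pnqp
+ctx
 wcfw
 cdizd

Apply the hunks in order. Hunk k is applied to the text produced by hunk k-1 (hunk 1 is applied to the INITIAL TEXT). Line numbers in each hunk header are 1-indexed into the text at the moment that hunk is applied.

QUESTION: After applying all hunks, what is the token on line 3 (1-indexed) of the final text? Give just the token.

Hunk 1: at line 2 remove [dql,gmpb] add [rpt,wcfw] -> 7 lines: ncdw snm rpt wcfw wbf hcc bwx
Hunk 2: at line 3 remove [wbf] add [cdizd,ulxlh,mqnfu] -> 9 lines: ncdw snm rpt wcfw cdizd ulxlh mqnfu hcc bwx
Hunk 3: at line 1 remove [rpt] add [pnqp,ctx] -> 10 lines: ncdw snm pnqp ctx wcfw cdizd ulxlh mqnfu hcc bwx
Final line 3: pnqp

Answer: pnqp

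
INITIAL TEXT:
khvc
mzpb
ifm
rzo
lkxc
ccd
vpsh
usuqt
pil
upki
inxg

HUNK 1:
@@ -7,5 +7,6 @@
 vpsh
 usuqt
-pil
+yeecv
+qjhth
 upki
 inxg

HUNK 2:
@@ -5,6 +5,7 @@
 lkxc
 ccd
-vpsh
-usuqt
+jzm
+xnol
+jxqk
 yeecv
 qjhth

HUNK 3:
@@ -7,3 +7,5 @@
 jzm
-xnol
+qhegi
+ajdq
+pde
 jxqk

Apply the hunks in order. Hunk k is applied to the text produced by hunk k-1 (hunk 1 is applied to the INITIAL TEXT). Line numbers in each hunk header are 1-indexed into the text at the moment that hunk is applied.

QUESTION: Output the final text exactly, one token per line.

Hunk 1: at line 7 remove [pil] add [yeecv,qjhth] -> 12 lines: khvc mzpb ifm rzo lkxc ccd vpsh usuqt yeecv qjhth upki inxg
Hunk 2: at line 5 remove [vpsh,usuqt] add [jzm,xnol,jxqk] -> 13 lines: khvc mzpb ifm rzo lkxc ccd jzm xnol jxqk yeecv qjhth upki inxg
Hunk 3: at line 7 remove [xnol] add [qhegi,ajdq,pde] -> 15 lines: khvc mzpb ifm rzo lkxc ccd jzm qhegi ajdq pde jxqk yeecv qjhth upki inxg

Answer: khvc
mzpb
ifm
rzo
lkxc
ccd
jzm
qhegi
ajdq
pde
jxqk
yeecv
qjhth
upki
inxg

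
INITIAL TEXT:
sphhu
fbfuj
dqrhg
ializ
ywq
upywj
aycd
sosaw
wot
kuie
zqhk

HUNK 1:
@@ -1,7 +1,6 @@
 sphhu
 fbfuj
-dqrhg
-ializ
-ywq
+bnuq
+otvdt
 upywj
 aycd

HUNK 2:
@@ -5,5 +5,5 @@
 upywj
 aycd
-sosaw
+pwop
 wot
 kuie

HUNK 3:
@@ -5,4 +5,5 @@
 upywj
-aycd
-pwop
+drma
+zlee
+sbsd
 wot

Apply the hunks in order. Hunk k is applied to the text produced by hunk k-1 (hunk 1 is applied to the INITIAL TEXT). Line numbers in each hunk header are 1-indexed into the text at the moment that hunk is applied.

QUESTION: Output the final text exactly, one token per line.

Hunk 1: at line 1 remove [dqrhg,ializ,ywq] add [bnuq,otvdt] -> 10 lines: sphhu fbfuj bnuq otvdt upywj aycd sosaw wot kuie zqhk
Hunk 2: at line 5 remove [sosaw] add [pwop] -> 10 lines: sphhu fbfuj bnuq otvdt upywj aycd pwop wot kuie zqhk
Hunk 3: at line 5 remove [aycd,pwop] add [drma,zlee,sbsd] -> 11 lines: sphhu fbfuj bnuq otvdt upywj drma zlee sbsd wot kuie zqhk

Answer: sphhu
fbfuj
bnuq
otvdt
upywj
drma
zlee
sbsd
wot
kuie
zqhk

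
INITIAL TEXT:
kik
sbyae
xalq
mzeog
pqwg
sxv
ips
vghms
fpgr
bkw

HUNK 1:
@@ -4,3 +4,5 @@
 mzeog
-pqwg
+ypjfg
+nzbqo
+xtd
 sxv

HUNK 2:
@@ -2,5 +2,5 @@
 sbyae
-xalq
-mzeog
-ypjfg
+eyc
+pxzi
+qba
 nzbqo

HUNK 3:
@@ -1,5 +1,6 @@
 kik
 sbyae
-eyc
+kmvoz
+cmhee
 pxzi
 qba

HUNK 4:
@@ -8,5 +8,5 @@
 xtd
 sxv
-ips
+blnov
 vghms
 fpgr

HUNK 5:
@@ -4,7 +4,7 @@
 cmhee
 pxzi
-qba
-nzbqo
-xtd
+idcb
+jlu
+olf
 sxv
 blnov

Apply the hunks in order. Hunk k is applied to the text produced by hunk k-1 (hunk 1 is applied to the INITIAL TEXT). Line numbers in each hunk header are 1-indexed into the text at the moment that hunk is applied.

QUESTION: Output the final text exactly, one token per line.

Hunk 1: at line 4 remove [pqwg] add [ypjfg,nzbqo,xtd] -> 12 lines: kik sbyae xalq mzeog ypjfg nzbqo xtd sxv ips vghms fpgr bkw
Hunk 2: at line 2 remove [xalq,mzeog,ypjfg] add [eyc,pxzi,qba] -> 12 lines: kik sbyae eyc pxzi qba nzbqo xtd sxv ips vghms fpgr bkw
Hunk 3: at line 1 remove [eyc] add [kmvoz,cmhee] -> 13 lines: kik sbyae kmvoz cmhee pxzi qba nzbqo xtd sxv ips vghms fpgr bkw
Hunk 4: at line 8 remove [ips] add [blnov] -> 13 lines: kik sbyae kmvoz cmhee pxzi qba nzbqo xtd sxv blnov vghms fpgr bkw
Hunk 5: at line 4 remove [qba,nzbqo,xtd] add [idcb,jlu,olf] -> 13 lines: kik sbyae kmvoz cmhee pxzi idcb jlu olf sxv blnov vghms fpgr bkw

Answer: kik
sbyae
kmvoz
cmhee
pxzi
idcb
jlu
olf
sxv
blnov
vghms
fpgr
bkw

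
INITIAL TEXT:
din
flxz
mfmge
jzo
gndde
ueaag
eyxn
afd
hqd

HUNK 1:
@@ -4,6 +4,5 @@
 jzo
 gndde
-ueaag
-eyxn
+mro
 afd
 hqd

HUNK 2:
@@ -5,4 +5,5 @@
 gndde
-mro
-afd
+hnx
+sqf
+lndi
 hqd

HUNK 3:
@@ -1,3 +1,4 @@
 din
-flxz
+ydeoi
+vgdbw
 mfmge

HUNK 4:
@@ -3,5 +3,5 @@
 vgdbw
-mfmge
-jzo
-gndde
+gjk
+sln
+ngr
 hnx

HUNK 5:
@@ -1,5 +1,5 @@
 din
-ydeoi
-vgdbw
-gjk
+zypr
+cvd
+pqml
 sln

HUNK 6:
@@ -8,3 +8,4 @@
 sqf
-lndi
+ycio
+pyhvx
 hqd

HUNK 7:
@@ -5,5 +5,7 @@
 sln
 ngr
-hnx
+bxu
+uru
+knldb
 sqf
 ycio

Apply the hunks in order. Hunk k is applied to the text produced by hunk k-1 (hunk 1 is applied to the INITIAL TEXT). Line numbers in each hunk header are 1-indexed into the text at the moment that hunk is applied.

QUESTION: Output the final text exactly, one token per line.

Hunk 1: at line 4 remove [ueaag,eyxn] add [mro] -> 8 lines: din flxz mfmge jzo gndde mro afd hqd
Hunk 2: at line 5 remove [mro,afd] add [hnx,sqf,lndi] -> 9 lines: din flxz mfmge jzo gndde hnx sqf lndi hqd
Hunk 3: at line 1 remove [flxz] add [ydeoi,vgdbw] -> 10 lines: din ydeoi vgdbw mfmge jzo gndde hnx sqf lndi hqd
Hunk 4: at line 3 remove [mfmge,jzo,gndde] add [gjk,sln,ngr] -> 10 lines: din ydeoi vgdbw gjk sln ngr hnx sqf lndi hqd
Hunk 5: at line 1 remove [ydeoi,vgdbw,gjk] add [zypr,cvd,pqml] -> 10 lines: din zypr cvd pqml sln ngr hnx sqf lndi hqd
Hunk 6: at line 8 remove [lndi] add [ycio,pyhvx] -> 11 lines: din zypr cvd pqml sln ngr hnx sqf ycio pyhvx hqd
Hunk 7: at line 5 remove [hnx] add [bxu,uru,knldb] -> 13 lines: din zypr cvd pqml sln ngr bxu uru knldb sqf ycio pyhvx hqd

Answer: din
zypr
cvd
pqml
sln
ngr
bxu
uru
knldb
sqf
ycio
pyhvx
hqd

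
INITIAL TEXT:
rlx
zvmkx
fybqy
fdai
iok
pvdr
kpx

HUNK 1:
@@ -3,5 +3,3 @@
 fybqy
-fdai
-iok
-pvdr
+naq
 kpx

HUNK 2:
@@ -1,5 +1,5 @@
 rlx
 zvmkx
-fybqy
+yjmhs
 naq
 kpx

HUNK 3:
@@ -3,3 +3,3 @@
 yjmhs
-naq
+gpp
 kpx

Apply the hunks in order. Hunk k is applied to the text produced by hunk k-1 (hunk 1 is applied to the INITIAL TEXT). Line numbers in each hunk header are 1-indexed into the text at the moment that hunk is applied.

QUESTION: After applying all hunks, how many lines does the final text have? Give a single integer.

Hunk 1: at line 3 remove [fdai,iok,pvdr] add [naq] -> 5 lines: rlx zvmkx fybqy naq kpx
Hunk 2: at line 1 remove [fybqy] add [yjmhs] -> 5 lines: rlx zvmkx yjmhs naq kpx
Hunk 3: at line 3 remove [naq] add [gpp] -> 5 lines: rlx zvmkx yjmhs gpp kpx
Final line count: 5

Answer: 5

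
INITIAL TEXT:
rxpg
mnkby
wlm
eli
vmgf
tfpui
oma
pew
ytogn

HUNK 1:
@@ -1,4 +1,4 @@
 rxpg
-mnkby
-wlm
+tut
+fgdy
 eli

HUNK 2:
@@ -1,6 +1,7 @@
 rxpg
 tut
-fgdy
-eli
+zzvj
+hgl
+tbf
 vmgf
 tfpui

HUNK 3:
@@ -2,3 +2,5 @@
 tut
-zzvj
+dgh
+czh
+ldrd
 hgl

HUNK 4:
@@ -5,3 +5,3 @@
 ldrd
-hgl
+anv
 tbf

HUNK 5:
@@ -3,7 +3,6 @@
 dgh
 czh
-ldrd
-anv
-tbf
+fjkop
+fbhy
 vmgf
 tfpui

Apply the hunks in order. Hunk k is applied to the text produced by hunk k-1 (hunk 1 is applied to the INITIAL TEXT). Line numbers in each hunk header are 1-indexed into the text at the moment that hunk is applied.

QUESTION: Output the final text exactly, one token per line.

Hunk 1: at line 1 remove [mnkby,wlm] add [tut,fgdy] -> 9 lines: rxpg tut fgdy eli vmgf tfpui oma pew ytogn
Hunk 2: at line 1 remove [fgdy,eli] add [zzvj,hgl,tbf] -> 10 lines: rxpg tut zzvj hgl tbf vmgf tfpui oma pew ytogn
Hunk 3: at line 2 remove [zzvj] add [dgh,czh,ldrd] -> 12 lines: rxpg tut dgh czh ldrd hgl tbf vmgf tfpui oma pew ytogn
Hunk 4: at line 5 remove [hgl] add [anv] -> 12 lines: rxpg tut dgh czh ldrd anv tbf vmgf tfpui oma pew ytogn
Hunk 5: at line 3 remove [ldrd,anv,tbf] add [fjkop,fbhy] -> 11 lines: rxpg tut dgh czh fjkop fbhy vmgf tfpui oma pew ytogn

Answer: rxpg
tut
dgh
czh
fjkop
fbhy
vmgf
tfpui
oma
pew
ytogn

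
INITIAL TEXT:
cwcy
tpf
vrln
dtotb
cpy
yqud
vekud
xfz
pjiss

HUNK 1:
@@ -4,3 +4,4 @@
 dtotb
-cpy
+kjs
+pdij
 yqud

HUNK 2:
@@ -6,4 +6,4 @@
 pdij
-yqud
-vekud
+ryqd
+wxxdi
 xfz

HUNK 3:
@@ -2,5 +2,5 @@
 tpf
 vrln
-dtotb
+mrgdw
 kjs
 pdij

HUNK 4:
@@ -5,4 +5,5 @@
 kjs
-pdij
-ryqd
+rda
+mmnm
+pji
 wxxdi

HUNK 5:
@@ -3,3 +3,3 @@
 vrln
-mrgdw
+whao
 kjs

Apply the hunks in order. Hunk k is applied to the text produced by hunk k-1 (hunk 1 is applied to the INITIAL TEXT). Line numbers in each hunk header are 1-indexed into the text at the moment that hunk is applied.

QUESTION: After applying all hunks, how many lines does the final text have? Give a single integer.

Hunk 1: at line 4 remove [cpy] add [kjs,pdij] -> 10 lines: cwcy tpf vrln dtotb kjs pdij yqud vekud xfz pjiss
Hunk 2: at line 6 remove [yqud,vekud] add [ryqd,wxxdi] -> 10 lines: cwcy tpf vrln dtotb kjs pdij ryqd wxxdi xfz pjiss
Hunk 3: at line 2 remove [dtotb] add [mrgdw] -> 10 lines: cwcy tpf vrln mrgdw kjs pdij ryqd wxxdi xfz pjiss
Hunk 4: at line 5 remove [pdij,ryqd] add [rda,mmnm,pji] -> 11 lines: cwcy tpf vrln mrgdw kjs rda mmnm pji wxxdi xfz pjiss
Hunk 5: at line 3 remove [mrgdw] add [whao] -> 11 lines: cwcy tpf vrln whao kjs rda mmnm pji wxxdi xfz pjiss
Final line count: 11

Answer: 11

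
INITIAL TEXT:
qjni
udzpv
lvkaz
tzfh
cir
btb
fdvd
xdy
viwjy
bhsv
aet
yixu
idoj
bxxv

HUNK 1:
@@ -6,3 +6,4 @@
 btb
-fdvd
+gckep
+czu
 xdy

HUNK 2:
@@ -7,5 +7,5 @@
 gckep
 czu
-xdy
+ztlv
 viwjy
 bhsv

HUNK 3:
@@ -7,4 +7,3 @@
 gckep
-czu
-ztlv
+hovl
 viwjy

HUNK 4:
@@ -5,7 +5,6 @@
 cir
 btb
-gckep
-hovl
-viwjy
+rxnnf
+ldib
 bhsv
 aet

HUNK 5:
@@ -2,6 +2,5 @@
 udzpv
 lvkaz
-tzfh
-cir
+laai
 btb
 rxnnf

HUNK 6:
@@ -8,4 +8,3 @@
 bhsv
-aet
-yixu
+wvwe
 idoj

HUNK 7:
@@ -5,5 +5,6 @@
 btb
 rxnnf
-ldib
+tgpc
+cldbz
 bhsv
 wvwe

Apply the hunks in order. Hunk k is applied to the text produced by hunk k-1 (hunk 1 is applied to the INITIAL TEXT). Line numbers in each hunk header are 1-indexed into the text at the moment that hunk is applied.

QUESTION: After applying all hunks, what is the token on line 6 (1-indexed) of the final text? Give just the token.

Hunk 1: at line 6 remove [fdvd] add [gckep,czu] -> 15 lines: qjni udzpv lvkaz tzfh cir btb gckep czu xdy viwjy bhsv aet yixu idoj bxxv
Hunk 2: at line 7 remove [xdy] add [ztlv] -> 15 lines: qjni udzpv lvkaz tzfh cir btb gckep czu ztlv viwjy bhsv aet yixu idoj bxxv
Hunk 3: at line 7 remove [czu,ztlv] add [hovl] -> 14 lines: qjni udzpv lvkaz tzfh cir btb gckep hovl viwjy bhsv aet yixu idoj bxxv
Hunk 4: at line 5 remove [gckep,hovl,viwjy] add [rxnnf,ldib] -> 13 lines: qjni udzpv lvkaz tzfh cir btb rxnnf ldib bhsv aet yixu idoj bxxv
Hunk 5: at line 2 remove [tzfh,cir] add [laai] -> 12 lines: qjni udzpv lvkaz laai btb rxnnf ldib bhsv aet yixu idoj bxxv
Hunk 6: at line 8 remove [aet,yixu] add [wvwe] -> 11 lines: qjni udzpv lvkaz laai btb rxnnf ldib bhsv wvwe idoj bxxv
Hunk 7: at line 5 remove [ldib] add [tgpc,cldbz] -> 12 lines: qjni udzpv lvkaz laai btb rxnnf tgpc cldbz bhsv wvwe idoj bxxv
Final line 6: rxnnf

Answer: rxnnf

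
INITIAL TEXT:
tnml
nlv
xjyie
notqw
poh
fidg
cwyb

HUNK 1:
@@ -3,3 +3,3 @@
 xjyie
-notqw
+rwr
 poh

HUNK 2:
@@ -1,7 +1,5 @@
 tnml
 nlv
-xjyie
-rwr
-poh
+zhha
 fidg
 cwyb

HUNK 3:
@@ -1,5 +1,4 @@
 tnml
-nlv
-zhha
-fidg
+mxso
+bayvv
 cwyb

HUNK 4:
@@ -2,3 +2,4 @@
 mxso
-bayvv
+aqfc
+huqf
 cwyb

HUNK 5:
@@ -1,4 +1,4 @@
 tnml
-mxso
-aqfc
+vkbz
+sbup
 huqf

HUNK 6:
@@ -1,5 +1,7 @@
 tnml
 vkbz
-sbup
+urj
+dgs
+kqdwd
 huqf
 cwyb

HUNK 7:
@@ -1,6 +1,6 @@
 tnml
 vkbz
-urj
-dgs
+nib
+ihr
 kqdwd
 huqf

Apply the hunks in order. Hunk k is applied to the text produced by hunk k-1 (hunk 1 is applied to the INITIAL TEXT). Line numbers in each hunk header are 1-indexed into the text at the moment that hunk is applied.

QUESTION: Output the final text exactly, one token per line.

Answer: tnml
vkbz
nib
ihr
kqdwd
huqf
cwyb

Derivation:
Hunk 1: at line 3 remove [notqw] add [rwr] -> 7 lines: tnml nlv xjyie rwr poh fidg cwyb
Hunk 2: at line 1 remove [xjyie,rwr,poh] add [zhha] -> 5 lines: tnml nlv zhha fidg cwyb
Hunk 3: at line 1 remove [nlv,zhha,fidg] add [mxso,bayvv] -> 4 lines: tnml mxso bayvv cwyb
Hunk 4: at line 2 remove [bayvv] add [aqfc,huqf] -> 5 lines: tnml mxso aqfc huqf cwyb
Hunk 5: at line 1 remove [mxso,aqfc] add [vkbz,sbup] -> 5 lines: tnml vkbz sbup huqf cwyb
Hunk 6: at line 1 remove [sbup] add [urj,dgs,kqdwd] -> 7 lines: tnml vkbz urj dgs kqdwd huqf cwyb
Hunk 7: at line 1 remove [urj,dgs] add [nib,ihr] -> 7 lines: tnml vkbz nib ihr kqdwd huqf cwyb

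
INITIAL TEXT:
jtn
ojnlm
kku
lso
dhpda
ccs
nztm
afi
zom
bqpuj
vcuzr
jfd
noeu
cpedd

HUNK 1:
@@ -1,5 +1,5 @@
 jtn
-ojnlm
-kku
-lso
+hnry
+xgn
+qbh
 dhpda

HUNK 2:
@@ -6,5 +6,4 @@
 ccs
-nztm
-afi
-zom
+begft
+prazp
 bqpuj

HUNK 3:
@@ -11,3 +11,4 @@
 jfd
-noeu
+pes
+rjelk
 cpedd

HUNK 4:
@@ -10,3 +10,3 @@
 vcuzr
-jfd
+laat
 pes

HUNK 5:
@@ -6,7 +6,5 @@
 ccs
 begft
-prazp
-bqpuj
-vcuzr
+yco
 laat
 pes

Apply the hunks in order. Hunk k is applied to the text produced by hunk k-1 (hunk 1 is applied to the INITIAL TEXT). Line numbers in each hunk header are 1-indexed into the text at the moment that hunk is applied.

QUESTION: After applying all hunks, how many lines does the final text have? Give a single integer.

Answer: 12

Derivation:
Hunk 1: at line 1 remove [ojnlm,kku,lso] add [hnry,xgn,qbh] -> 14 lines: jtn hnry xgn qbh dhpda ccs nztm afi zom bqpuj vcuzr jfd noeu cpedd
Hunk 2: at line 6 remove [nztm,afi,zom] add [begft,prazp] -> 13 lines: jtn hnry xgn qbh dhpda ccs begft prazp bqpuj vcuzr jfd noeu cpedd
Hunk 3: at line 11 remove [noeu] add [pes,rjelk] -> 14 lines: jtn hnry xgn qbh dhpda ccs begft prazp bqpuj vcuzr jfd pes rjelk cpedd
Hunk 4: at line 10 remove [jfd] add [laat] -> 14 lines: jtn hnry xgn qbh dhpda ccs begft prazp bqpuj vcuzr laat pes rjelk cpedd
Hunk 5: at line 6 remove [prazp,bqpuj,vcuzr] add [yco] -> 12 lines: jtn hnry xgn qbh dhpda ccs begft yco laat pes rjelk cpedd
Final line count: 12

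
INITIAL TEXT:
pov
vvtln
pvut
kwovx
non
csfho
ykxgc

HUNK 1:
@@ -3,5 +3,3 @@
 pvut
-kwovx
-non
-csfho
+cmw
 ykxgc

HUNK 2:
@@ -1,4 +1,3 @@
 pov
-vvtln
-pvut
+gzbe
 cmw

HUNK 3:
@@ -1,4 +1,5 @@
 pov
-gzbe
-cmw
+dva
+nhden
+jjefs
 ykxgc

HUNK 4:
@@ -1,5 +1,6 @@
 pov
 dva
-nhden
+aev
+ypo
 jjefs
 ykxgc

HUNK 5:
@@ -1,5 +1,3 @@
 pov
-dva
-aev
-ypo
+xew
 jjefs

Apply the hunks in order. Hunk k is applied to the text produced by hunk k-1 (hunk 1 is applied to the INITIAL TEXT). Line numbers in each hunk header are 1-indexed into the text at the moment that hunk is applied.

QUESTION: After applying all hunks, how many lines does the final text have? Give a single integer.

Hunk 1: at line 3 remove [kwovx,non,csfho] add [cmw] -> 5 lines: pov vvtln pvut cmw ykxgc
Hunk 2: at line 1 remove [vvtln,pvut] add [gzbe] -> 4 lines: pov gzbe cmw ykxgc
Hunk 3: at line 1 remove [gzbe,cmw] add [dva,nhden,jjefs] -> 5 lines: pov dva nhden jjefs ykxgc
Hunk 4: at line 1 remove [nhden] add [aev,ypo] -> 6 lines: pov dva aev ypo jjefs ykxgc
Hunk 5: at line 1 remove [dva,aev,ypo] add [xew] -> 4 lines: pov xew jjefs ykxgc
Final line count: 4

Answer: 4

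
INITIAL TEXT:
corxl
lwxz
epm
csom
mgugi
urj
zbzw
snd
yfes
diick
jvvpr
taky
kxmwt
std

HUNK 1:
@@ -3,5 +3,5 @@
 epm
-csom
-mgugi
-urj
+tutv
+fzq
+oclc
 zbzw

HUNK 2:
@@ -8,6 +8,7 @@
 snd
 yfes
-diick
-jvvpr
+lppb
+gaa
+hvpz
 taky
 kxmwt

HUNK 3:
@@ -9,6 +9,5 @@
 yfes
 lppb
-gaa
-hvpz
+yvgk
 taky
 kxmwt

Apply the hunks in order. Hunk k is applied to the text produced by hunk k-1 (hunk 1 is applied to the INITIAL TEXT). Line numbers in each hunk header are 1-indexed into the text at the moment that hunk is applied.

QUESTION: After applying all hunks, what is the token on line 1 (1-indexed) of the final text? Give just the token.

Answer: corxl

Derivation:
Hunk 1: at line 3 remove [csom,mgugi,urj] add [tutv,fzq,oclc] -> 14 lines: corxl lwxz epm tutv fzq oclc zbzw snd yfes diick jvvpr taky kxmwt std
Hunk 2: at line 8 remove [diick,jvvpr] add [lppb,gaa,hvpz] -> 15 lines: corxl lwxz epm tutv fzq oclc zbzw snd yfes lppb gaa hvpz taky kxmwt std
Hunk 3: at line 9 remove [gaa,hvpz] add [yvgk] -> 14 lines: corxl lwxz epm tutv fzq oclc zbzw snd yfes lppb yvgk taky kxmwt std
Final line 1: corxl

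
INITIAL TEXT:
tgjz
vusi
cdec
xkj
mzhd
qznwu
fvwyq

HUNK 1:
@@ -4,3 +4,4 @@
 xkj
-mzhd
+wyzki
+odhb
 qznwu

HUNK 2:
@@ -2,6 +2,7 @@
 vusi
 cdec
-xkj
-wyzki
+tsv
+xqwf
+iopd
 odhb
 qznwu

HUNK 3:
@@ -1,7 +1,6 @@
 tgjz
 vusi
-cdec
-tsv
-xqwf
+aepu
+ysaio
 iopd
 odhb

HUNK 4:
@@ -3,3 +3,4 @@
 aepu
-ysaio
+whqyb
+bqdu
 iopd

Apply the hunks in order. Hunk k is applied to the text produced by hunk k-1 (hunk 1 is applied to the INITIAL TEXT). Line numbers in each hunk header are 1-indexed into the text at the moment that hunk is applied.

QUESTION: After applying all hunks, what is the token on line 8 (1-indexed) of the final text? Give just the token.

Hunk 1: at line 4 remove [mzhd] add [wyzki,odhb] -> 8 lines: tgjz vusi cdec xkj wyzki odhb qznwu fvwyq
Hunk 2: at line 2 remove [xkj,wyzki] add [tsv,xqwf,iopd] -> 9 lines: tgjz vusi cdec tsv xqwf iopd odhb qznwu fvwyq
Hunk 3: at line 1 remove [cdec,tsv,xqwf] add [aepu,ysaio] -> 8 lines: tgjz vusi aepu ysaio iopd odhb qznwu fvwyq
Hunk 4: at line 3 remove [ysaio] add [whqyb,bqdu] -> 9 lines: tgjz vusi aepu whqyb bqdu iopd odhb qznwu fvwyq
Final line 8: qznwu

Answer: qznwu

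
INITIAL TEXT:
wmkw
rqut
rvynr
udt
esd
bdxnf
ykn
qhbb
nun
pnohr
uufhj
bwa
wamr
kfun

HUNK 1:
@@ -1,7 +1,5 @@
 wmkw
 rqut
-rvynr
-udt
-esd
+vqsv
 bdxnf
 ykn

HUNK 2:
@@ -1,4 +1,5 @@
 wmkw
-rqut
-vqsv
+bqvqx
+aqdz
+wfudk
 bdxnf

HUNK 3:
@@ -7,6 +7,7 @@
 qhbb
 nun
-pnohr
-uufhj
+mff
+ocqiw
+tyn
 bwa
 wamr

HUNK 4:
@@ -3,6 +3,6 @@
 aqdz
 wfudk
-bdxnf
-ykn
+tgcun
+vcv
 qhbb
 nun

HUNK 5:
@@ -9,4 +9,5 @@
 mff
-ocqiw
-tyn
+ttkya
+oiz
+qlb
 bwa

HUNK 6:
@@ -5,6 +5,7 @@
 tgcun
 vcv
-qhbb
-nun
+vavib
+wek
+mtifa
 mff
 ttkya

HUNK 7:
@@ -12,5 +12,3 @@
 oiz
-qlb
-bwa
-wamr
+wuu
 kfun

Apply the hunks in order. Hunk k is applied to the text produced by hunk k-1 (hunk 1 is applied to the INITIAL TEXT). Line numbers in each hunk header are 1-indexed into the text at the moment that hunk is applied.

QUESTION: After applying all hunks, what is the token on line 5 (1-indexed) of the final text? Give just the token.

Hunk 1: at line 1 remove [rvynr,udt,esd] add [vqsv] -> 12 lines: wmkw rqut vqsv bdxnf ykn qhbb nun pnohr uufhj bwa wamr kfun
Hunk 2: at line 1 remove [rqut,vqsv] add [bqvqx,aqdz,wfudk] -> 13 lines: wmkw bqvqx aqdz wfudk bdxnf ykn qhbb nun pnohr uufhj bwa wamr kfun
Hunk 3: at line 7 remove [pnohr,uufhj] add [mff,ocqiw,tyn] -> 14 lines: wmkw bqvqx aqdz wfudk bdxnf ykn qhbb nun mff ocqiw tyn bwa wamr kfun
Hunk 4: at line 3 remove [bdxnf,ykn] add [tgcun,vcv] -> 14 lines: wmkw bqvqx aqdz wfudk tgcun vcv qhbb nun mff ocqiw tyn bwa wamr kfun
Hunk 5: at line 9 remove [ocqiw,tyn] add [ttkya,oiz,qlb] -> 15 lines: wmkw bqvqx aqdz wfudk tgcun vcv qhbb nun mff ttkya oiz qlb bwa wamr kfun
Hunk 6: at line 5 remove [qhbb,nun] add [vavib,wek,mtifa] -> 16 lines: wmkw bqvqx aqdz wfudk tgcun vcv vavib wek mtifa mff ttkya oiz qlb bwa wamr kfun
Hunk 7: at line 12 remove [qlb,bwa,wamr] add [wuu] -> 14 lines: wmkw bqvqx aqdz wfudk tgcun vcv vavib wek mtifa mff ttkya oiz wuu kfun
Final line 5: tgcun

Answer: tgcun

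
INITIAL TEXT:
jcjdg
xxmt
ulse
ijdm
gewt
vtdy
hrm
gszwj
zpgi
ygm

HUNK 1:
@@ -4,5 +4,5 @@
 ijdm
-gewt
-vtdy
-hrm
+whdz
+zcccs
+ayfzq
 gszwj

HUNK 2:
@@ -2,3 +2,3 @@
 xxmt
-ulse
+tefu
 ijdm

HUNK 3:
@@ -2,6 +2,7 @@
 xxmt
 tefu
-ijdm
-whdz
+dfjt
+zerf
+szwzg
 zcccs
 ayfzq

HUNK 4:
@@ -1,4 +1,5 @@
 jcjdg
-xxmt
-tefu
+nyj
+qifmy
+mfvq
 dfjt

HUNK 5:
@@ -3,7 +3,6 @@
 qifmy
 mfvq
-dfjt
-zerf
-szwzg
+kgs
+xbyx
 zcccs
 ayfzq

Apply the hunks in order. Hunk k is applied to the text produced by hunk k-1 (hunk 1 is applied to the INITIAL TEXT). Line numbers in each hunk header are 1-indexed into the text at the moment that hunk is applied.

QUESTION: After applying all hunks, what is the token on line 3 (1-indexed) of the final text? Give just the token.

Hunk 1: at line 4 remove [gewt,vtdy,hrm] add [whdz,zcccs,ayfzq] -> 10 lines: jcjdg xxmt ulse ijdm whdz zcccs ayfzq gszwj zpgi ygm
Hunk 2: at line 2 remove [ulse] add [tefu] -> 10 lines: jcjdg xxmt tefu ijdm whdz zcccs ayfzq gszwj zpgi ygm
Hunk 3: at line 2 remove [ijdm,whdz] add [dfjt,zerf,szwzg] -> 11 lines: jcjdg xxmt tefu dfjt zerf szwzg zcccs ayfzq gszwj zpgi ygm
Hunk 4: at line 1 remove [xxmt,tefu] add [nyj,qifmy,mfvq] -> 12 lines: jcjdg nyj qifmy mfvq dfjt zerf szwzg zcccs ayfzq gszwj zpgi ygm
Hunk 5: at line 3 remove [dfjt,zerf,szwzg] add [kgs,xbyx] -> 11 lines: jcjdg nyj qifmy mfvq kgs xbyx zcccs ayfzq gszwj zpgi ygm
Final line 3: qifmy

Answer: qifmy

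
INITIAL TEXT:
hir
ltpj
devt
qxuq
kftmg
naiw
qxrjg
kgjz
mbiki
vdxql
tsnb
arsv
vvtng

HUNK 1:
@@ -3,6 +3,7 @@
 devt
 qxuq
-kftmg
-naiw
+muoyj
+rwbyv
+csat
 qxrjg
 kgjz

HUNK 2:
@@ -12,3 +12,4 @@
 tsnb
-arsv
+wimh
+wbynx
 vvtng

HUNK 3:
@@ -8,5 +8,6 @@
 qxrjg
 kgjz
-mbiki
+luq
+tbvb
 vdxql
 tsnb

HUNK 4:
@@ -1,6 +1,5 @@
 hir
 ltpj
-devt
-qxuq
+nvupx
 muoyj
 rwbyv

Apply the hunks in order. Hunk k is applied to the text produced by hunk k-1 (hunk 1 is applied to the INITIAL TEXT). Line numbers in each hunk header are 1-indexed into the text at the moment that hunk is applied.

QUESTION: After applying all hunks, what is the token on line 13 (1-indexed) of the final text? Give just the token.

Hunk 1: at line 3 remove [kftmg,naiw] add [muoyj,rwbyv,csat] -> 14 lines: hir ltpj devt qxuq muoyj rwbyv csat qxrjg kgjz mbiki vdxql tsnb arsv vvtng
Hunk 2: at line 12 remove [arsv] add [wimh,wbynx] -> 15 lines: hir ltpj devt qxuq muoyj rwbyv csat qxrjg kgjz mbiki vdxql tsnb wimh wbynx vvtng
Hunk 3: at line 8 remove [mbiki] add [luq,tbvb] -> 16 lines: hir ltpj devt qxuq muoyj rwbyv csat qxrjg kgjz luq tbvb vdxql tsnb wimh wbynx vvtng
Hunk 4: at line 1 remove [devt,qxuq] add [nvupx] -> 15 lines: hir ltpj nvupx muoyj rwbyv csat qxrjg kgjz luq tbvb vdxql tsnb wimh wbynx vvtng
Final line 13: wimh

Answer: wimh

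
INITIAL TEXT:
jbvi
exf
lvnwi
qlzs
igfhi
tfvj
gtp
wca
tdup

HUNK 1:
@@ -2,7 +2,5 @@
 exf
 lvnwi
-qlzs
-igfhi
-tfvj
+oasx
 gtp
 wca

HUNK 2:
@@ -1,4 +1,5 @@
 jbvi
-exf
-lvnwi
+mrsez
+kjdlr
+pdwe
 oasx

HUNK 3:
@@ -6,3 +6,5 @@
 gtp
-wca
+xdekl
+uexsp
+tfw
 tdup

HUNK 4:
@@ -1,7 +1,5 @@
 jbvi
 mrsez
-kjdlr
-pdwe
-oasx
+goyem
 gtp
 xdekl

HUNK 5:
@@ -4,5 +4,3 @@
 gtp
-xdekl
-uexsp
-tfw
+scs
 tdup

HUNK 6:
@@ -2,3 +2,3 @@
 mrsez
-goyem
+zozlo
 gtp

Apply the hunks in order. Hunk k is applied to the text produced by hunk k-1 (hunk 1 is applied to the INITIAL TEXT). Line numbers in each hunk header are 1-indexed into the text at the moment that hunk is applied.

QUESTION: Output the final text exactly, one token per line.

Hunk 1: at line 2 remove [qlzs,igfhi,tfvj] add [oasx] -> 7 lines: jbvi exf lvnwi oasx gtp wca tdup
Hunk 2: at line 1 remove [exf,lvnwi] add [mrsez,kjdlr,pdwe] -> 8 lines: jbvi mrsez kjdlr pdwe oasx gtp wca tdup
Hunk 3: at line 6 remove [wca] add [xdekl,uexsp,tfw] -> 10 lines: jbvi mrsez kjdlr pdwe oasx gtp xdekl uexsp tfw tdup
Hunk 4: at line 1 remove [kjdlr,pdwe,oasx] add [goyem] -> 8 lines: jbvi mrsez goyem gtp xdekl uexsp tfw tdup
Hunk 5: at line 4 remove [xdekl,uexsp,tfw] add [scs] -> 6 lines: jbvi mrsez goyem gtp scs tdup
Hunk 6: at line 2 remove [goyem] add [zozlo] -> 6 lines: jbvi mrsez zozlo gtp scs tdup

Answer: jbvi
mrsez
zozlo
gtp
scs
tdup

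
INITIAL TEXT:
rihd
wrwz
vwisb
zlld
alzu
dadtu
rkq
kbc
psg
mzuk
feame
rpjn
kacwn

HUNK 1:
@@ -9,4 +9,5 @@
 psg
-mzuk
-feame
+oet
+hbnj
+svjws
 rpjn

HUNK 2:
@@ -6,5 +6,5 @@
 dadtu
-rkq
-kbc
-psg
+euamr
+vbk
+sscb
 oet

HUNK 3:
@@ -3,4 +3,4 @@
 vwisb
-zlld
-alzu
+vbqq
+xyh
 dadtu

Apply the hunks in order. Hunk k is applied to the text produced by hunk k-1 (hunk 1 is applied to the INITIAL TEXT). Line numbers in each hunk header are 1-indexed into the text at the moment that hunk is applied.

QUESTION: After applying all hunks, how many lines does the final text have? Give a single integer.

Hunk 1: at line 9 remove [mzuk,feame] add [oet,hbnj,svjws] -> 14 lines: rihd wrwz vwisb zlld alzu dadtu rkq kbc psg oet hbnj svjws rpjn kacwn
Hunk 2: at line 6 remove [rkq,kbc,psg] add [euamr,vbk,sscb] -> 14 lines: rihd wrwz vwisb zlld alzu dadtu euamr vbk sscb oet hbnj svjws rpjn kacwn
Hunk 3: at line 3 remove [zlld,alzu] add [vbqq,xyh] -> 14 lines: rihd wrwz vwisb vbqq xyh dadtu euamr vbk sscb oet hbnj svjws rpjn kacwn
Final line count: 14

Answer: 14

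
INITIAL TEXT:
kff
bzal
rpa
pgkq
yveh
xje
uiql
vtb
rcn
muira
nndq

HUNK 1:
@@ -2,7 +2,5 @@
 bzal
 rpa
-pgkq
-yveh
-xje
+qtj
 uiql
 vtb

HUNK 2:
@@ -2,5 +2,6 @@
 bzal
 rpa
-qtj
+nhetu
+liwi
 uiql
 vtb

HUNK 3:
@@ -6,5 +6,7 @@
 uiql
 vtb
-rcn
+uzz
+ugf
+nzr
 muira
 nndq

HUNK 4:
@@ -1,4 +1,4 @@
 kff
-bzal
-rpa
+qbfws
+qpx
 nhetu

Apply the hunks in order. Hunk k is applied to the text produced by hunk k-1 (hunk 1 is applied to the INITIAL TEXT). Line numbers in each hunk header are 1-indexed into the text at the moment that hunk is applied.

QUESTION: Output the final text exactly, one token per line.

Hunk 1: at line 2 remove [pgkq,yveh,xje] add [qtj] -> 9 lines: kff bzal rpa qtj uiql vtb rcn muira nndq
Hunk 2: at line 2 remove [qtj] add [nhetu,liwi] -> 10 lines: kff bzal rpa nhetu liwi uiql vtb rcn muira nndq
Hunk 3: at line 6 remove [rcn] add [uzz,ugf,nzr] -> 12 lines: kff bzal rpa nhetu liwi uiql vtb uzz ugf nzr muira nndq
Hunk 4: at line 1 remove [bzal,rpa] add [qbfws,qpx] -> 12 lines: kff qbfws qpx nhetu liwi uiql vtb uzz ugf nzr muira nndq

Answer: kff
qbfws
qpx
nhetu
liwi
uiql
vtb
uzz
ugf
nzr
muira
nndq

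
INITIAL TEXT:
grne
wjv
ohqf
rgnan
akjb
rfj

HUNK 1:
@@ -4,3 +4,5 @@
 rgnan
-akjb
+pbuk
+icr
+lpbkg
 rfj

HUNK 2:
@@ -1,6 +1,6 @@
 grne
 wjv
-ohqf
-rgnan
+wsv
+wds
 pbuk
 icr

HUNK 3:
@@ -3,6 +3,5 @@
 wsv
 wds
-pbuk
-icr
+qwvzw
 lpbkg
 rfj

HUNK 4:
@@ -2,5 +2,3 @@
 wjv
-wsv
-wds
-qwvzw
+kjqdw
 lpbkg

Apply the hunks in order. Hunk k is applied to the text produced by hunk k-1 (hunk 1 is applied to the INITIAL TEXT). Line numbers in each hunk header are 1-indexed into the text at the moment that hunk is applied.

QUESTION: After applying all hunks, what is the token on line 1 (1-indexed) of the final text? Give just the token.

Hunk 1: at line 4 remove [akjb] add [pbuk,icr,lpbkg] -> 8 lines: grne wjv ohqf rgnan pbuk icr lpbkg rfj
Hunk 2: at line 1 remove [ohqf,rgnan] add [wsv,wds] -> 8 lines: grne wjv wsv wds pbuk icr lpbkg rfj
Hunk 3: at line 3 remove [pbuk,icr] add [qwvzw] -> 7 lines: grne wjv wsv wds qwvzw lpbkg rfj
Hunk 4: at line 2 remove [wsv,wds,qwvzw] add [kjqdw] -> 5 lines: grne wjv kjqdw lpbkg rfj
Final line 1: grne

Answer: grne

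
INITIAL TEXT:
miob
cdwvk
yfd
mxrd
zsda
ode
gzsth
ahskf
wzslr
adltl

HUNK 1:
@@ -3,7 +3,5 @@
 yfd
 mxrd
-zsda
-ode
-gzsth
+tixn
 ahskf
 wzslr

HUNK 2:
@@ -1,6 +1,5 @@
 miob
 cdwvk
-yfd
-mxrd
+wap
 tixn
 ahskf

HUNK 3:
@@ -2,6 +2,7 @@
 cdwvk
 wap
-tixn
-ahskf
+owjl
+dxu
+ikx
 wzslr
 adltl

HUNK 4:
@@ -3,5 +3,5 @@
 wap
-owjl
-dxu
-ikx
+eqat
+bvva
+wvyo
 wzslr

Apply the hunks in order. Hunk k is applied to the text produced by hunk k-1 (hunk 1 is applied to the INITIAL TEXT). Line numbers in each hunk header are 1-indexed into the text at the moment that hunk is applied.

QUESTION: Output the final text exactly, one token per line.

Answer: miob
cdwvk
wap
eqat
bvva
wvyo
wzslr
adltl

Derivation:
Hunk 1: at line 3 remove [zsda,ode,gzsth] add [tixn] -> 8 lines: miob cdwvk yfd mxrd tixn ahskf wzslr adltl
Hunk 2: at line 1 remove [yfd,mxrd] add [wap] -> 7 lines: miob cdwvk wap tixn ahskf wzslr adltl
Hunk 3: at line 2 remove [tixn,ahskf] add [owjl,dxu,ikx] -> 8 lines: miob cdwvk wap owjl dxu ikx wzslr adltl
Hunk 4: at line 3 remove [owjl,dxu,ikx] add [eqat,bvva,wvyo] -> 8 lines: miob cdwvk wap eqat bvva wvyo wzslr adltl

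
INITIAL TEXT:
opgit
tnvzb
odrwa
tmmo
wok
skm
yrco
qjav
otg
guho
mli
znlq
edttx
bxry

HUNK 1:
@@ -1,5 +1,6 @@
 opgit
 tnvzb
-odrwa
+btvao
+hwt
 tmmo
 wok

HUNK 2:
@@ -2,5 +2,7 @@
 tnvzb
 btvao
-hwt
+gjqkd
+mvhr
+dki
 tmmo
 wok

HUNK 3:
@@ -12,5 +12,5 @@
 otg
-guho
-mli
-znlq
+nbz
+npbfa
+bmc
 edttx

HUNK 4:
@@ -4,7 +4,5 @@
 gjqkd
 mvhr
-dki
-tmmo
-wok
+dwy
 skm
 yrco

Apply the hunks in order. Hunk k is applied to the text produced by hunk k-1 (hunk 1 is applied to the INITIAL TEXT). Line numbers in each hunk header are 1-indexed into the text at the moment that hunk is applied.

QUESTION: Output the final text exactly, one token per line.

Answer: opgit
tnvzb
btvao
gjqkd
mvhr
dwy
skm
yrco
qjav
otg
nbz
npbfa
bmc
edttx
bxry

Derivation:
Hunk 1: at line 1 remove [odrwa] add [btvao,hwt] -> 15 lines: opgit tnvzb btvao hwt tmmo wok skm yrco qjav otg guho mli znlq edttx bxry
Hunk 2: at line 2 remove [hwt] add [gjqkd,mvhr,dki] -> 17 lines: opgit tnvzb btvao gjqkd mvhr dki tmmo wok skm yrco qjav otg guho mli znlq edttx bxry
Hunk 3: at line 12 remove [guho,mli,znlq] add [nbz,npbfa,bmc] -> 17 lines: opgit tnvzb btvao gjqkd mvhr dki tmmo wok skm yrco qjav otg nbz npbfa bmc edttx bxry
Hunk 4: at line 4 remove [dki,tmmo,wok] add [dwy] -> 15 lines: opgit tnvzb btvao gjqkd mvhr dwy skm yrco qjav otg nbz npbfa bmc edttx bxry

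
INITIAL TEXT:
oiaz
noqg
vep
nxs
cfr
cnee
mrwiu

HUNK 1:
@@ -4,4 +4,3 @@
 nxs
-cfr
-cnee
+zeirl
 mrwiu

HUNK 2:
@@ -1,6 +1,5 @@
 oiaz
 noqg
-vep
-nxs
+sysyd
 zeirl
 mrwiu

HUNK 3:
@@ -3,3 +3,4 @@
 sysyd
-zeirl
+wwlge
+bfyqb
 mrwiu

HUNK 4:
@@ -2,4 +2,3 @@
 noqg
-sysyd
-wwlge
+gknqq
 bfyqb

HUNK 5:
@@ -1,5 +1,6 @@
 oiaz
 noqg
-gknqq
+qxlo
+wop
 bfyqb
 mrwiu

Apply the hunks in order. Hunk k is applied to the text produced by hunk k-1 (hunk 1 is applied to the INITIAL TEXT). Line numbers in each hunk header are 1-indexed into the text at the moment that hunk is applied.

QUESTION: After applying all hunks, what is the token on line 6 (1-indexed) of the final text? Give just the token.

Answer: mrwiu

Derivation:
Hunk 1: at line 4 remove [cfr,cnee] add [zeirl] -> 6 lines: oiaz noqg vep nxs zeirl mrwiu
Hunk 2: at line 1 remove [vep,nxs] add [sysyd] -> 5 lines: oiaz noqg sysyd zeirl mrwiu
Hunk 3: at line 3 remove [zeirl] add [wwlge,bfyqb] -> 6 lines: oiaz noqg sysyd wwlge bfyqb mrwiu
Hunk 4: at line 2 remove [sysyd,wwlge] add [gknqq] -> 5 lines: oiaz noqg gknqq bfyqb mrwiu
Hunk 5: at line 1 remove [gknqq] add [qxlo,wop] -> 6 lines: oiaz noqg qxlo wop bfyqb mrwiu
Final line 6: mrwiu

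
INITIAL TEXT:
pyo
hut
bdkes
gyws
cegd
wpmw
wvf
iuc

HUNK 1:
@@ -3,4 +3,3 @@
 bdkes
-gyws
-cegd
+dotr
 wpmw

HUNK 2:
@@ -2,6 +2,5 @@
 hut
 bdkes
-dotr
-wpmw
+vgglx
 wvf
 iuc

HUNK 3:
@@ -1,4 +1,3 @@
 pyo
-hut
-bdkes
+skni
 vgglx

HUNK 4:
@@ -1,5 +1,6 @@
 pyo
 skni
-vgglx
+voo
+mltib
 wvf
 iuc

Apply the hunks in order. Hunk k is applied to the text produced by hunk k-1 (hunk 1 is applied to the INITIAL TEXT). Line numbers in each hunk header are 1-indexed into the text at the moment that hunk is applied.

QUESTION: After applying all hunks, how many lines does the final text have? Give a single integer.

Hunk 1: at line 3 remove [gyws,cegd] add [dotr] -> 7 lines: pyo hut bdkes dotr wpmw wvf iuc
Hunk 2: at line 2 remove [dotr,wpmw] add [vgglx] -> 6 lines: pyo hut bdkes vgglx wvf iuc
Hunk 3: at line 1 remove [hut,bdkes] add [skni] -> 5 lines: pyo skni vgglx wvf iuc
Hunk 4: at line 1 remove [vgglx] add [voo,mltib] -> 6 lines: pyo skni voo mltib wvf iuc
Final line count: 6

Answer: 6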